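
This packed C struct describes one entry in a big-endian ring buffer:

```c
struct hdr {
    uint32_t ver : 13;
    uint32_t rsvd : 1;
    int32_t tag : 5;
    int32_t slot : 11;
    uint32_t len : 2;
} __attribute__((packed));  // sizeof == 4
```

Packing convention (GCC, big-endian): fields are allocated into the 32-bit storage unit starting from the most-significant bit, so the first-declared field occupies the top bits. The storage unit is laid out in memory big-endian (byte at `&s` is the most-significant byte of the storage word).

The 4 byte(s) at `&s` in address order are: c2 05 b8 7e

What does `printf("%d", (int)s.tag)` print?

13

[0]=0xc2 [1]=0x05 [2]=0xb8 [3]=0x7e (big-endian) → word 0xc205b87e
ver:13 @ bit 19 → (0xc205b87e>>19)&0x1fff = 0x1840
rsvd:1 @ bit 18 → (0xc205b87e>>18)&0x1 = 0x1
tag:5 @ bit 13 → (0xc205b87e>>13)&0x1f = 0xd  ←
slot:11 @ bit 2 → (0xc205b87e>>2)&0x7ff = 0x61f
len:2 @ bit 0 → (0xc205b87e>>0)&0x3 = 0x2
tag signed 5b, MSB=0: value = 13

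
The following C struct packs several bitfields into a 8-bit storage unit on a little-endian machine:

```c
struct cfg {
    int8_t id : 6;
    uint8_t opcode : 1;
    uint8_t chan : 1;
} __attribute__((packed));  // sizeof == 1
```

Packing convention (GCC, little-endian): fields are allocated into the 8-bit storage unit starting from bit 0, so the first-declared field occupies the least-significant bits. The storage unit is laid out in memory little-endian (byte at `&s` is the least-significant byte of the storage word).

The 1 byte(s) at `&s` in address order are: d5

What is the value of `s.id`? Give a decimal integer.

[0]=0xd5 (little-endian) → word 0xd5
id:6 @ bit 0 → (0xd5>>0)&0x3f = 0x15  ←
opcode:1 @ bit 6 → (0xd5>>6)&0x1 = 0x1
chan:1 @ bit 7 → (0xd5>>7)&0x1 = 0x1
id signed 6b, MSB=0: value = 21

21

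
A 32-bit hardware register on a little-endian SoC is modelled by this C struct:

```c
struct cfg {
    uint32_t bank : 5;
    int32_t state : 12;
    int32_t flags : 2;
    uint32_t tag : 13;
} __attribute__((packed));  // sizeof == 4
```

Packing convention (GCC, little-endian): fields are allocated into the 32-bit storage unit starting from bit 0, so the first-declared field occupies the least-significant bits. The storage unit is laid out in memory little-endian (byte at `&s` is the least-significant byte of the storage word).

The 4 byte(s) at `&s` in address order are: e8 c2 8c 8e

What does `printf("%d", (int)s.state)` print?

[0]=0xe8 [1]=0xc2 [2]=0x8c [3]=0x8e (little-endian) → word 0x8e8cc2e8
bank [0+:5] = (word>>0) & 0x1f = 8
state [5+:12] = (word>>5) & 0xfff = 1559  ←
flags [17+:2] = (word>>17) & 0x3 = 2
tag [19+:13] = (word>>19) & 0x1fff = 4561
state signed 12b, MSB=0: value = 1559

1559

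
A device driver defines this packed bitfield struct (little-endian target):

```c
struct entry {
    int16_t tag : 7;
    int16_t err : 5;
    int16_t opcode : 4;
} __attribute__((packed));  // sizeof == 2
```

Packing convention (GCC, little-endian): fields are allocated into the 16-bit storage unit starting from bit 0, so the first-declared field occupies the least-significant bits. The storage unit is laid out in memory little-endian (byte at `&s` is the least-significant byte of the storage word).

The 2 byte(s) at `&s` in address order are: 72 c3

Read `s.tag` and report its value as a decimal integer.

[0]=0x72 [1]=0xc3 (little-endian) → word 0xc372
tag [0+:7] = (word>>0) & 0x7f = 114  ←
err [7+:5] = (word>>7) & 0x1f = 6
opcode [12+:4] = (word>>12) & 0xf = 12
tag signed 7b, MSB=1: 114 - 128 = -14

-14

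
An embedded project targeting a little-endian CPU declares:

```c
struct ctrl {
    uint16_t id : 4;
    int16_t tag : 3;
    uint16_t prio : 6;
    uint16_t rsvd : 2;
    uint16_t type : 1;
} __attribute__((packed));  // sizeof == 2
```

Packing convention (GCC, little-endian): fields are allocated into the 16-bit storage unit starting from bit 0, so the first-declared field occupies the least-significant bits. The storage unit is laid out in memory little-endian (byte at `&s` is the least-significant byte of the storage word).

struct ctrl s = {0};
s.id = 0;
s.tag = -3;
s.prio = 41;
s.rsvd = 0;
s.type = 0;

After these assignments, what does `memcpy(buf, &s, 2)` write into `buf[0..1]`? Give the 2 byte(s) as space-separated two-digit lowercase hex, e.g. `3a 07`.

id:4 = 0 → 0x0 << 0 → word 0x0000
tag:3 = -3 → 0x5 << 4 → word 0x0050
prio:6 = 41 → 0x29 << 7 → word 0x14d0
rsvd:2 = 0 → 0x0 << 13 → word 0x14d0
type:1 = 0 → 0x0 << 15 → word 0x14d0
word = 0x14d0 → little-endian bytes:
  [0]=0xd0  [1]=0x14

d0 14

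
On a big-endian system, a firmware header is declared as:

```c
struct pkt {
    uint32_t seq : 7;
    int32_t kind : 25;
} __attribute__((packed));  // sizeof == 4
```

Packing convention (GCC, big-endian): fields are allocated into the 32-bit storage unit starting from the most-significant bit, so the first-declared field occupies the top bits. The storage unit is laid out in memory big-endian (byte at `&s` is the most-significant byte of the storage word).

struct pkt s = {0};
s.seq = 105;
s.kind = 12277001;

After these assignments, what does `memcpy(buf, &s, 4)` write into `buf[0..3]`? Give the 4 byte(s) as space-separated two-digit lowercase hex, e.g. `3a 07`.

[25+:7] seq=105 & 0x7f = 0x69; word=0xd2000000
[0+:25] kind=12277001 & 0x1ffffff = 0xbb5509; word=0xd2bb5509
word = 0xd2bb5509 → big-endian bytes:
  [0]=0xd2  [1]=0xbb  [2]=0x55  [3]=0x09

d2 bb 55 09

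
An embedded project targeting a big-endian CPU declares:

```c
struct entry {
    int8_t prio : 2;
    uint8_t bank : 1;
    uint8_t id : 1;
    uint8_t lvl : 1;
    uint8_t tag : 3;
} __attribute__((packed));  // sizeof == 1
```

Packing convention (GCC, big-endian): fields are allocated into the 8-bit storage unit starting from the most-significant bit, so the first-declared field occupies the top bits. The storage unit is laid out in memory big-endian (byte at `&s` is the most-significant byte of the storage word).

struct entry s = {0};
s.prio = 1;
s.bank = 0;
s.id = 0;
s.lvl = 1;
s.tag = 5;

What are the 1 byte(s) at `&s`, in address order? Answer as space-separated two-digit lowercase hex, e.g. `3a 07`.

prio (2b) val=1 bits=0x1 at bit 6: 0x40
bank (1b) val=0 bits=0x0 at bit 5: 0x40
id (1b) val=0 bits=0x0 at bit 4: 0x40
lvl (1b) val=1 bits=0x1 at bit 3: 0x48
tag (3b) val=5 bits=0x5 at bit 0: 0x4d
word = 0x4d → big-endian bytes:
  [0]=0x4d

4d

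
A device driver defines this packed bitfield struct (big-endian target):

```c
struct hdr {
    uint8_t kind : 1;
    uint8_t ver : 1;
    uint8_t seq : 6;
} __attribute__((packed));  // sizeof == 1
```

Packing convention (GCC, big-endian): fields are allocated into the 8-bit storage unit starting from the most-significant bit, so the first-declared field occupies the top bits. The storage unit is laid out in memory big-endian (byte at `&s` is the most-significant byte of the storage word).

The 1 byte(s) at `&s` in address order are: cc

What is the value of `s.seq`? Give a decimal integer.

12

[0]=0xcc (big-endian) → word 0xcc
kind:1 @ bit 7 → (0xcc>>7)&0x1 = 0x1
ver:1 @ bit 6 → (0xcc>>6)&0x1 = 0x1
seq:6 @ bit 0 → (0xcc>>0)&0x3f = 0xc  ←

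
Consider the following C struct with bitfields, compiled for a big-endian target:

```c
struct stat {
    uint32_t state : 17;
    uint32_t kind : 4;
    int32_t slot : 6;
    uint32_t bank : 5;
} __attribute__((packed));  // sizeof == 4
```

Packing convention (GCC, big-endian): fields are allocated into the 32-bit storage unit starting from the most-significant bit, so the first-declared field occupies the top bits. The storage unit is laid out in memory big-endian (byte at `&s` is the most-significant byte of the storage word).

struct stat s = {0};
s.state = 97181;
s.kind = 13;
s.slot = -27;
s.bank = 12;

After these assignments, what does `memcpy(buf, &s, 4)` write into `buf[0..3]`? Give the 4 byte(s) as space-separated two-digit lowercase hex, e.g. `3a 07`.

bd ce ec ac

[15+:17] state=97181 & 0x1ffff = 0x17b9d; word=0xbdce8000
[11+:4] kind=13 & 0xf = 0xd; word=0xbdcee800
[5+:6] slot=-27 & 0x3f = 0x25; word=0xbdceeca0
[0+:5] bank=12 & 0x1f = 0xc; word=0xbdceecac
word = 0xbdceecac → big-endian bytes:
  [0]=0xbd  [1]=0xce  [2]=0xec  [3]=0xac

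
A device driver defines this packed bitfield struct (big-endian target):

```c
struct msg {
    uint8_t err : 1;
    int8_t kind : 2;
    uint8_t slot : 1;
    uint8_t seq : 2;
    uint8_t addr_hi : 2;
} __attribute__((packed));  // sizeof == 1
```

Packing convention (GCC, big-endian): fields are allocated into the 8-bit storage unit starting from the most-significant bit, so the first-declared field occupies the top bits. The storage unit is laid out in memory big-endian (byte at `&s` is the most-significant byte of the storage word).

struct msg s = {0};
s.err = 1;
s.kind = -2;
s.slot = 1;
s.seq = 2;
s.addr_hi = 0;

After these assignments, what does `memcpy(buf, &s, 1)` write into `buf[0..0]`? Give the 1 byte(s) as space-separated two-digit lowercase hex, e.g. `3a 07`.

d8

err:1 = 1 → 0x1 << 7 → word 0x80
kind:2 = -2 → 0x2 << 5 → word 0xc0
slot:1 = 1 → 0x1 << 4 → word 0xd0
seq:2 = 2 → 0x2 << 2 → word 0xd8
addr_hi:2 = 0 → 0x0 << 0 → word 0xd8
word = 0xd8 → big-endian bytes:
  [0]=0xd8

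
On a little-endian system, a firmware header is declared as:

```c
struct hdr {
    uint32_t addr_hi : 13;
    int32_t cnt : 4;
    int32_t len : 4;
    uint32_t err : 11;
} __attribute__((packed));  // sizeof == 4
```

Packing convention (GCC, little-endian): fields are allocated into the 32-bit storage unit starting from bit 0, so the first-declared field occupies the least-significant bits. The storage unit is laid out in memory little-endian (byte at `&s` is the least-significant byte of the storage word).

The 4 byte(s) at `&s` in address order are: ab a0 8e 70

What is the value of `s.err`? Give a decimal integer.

[0]=0xab [1]=0xa0 [2]=0x8e [3]=0x70 (little-endian) → word 0x708ea0ab
addr_hi:13 @ bit 0 → (0x708ea0ab>>0)&0x1fff = 0xab
cnt:4 @ bit 13 → (0x708ea0ab>>13)&0xf = 0x5
len:4 @ bit 17 → (0x708ea0ab>>17)&0xf = 0x7
err:11 @ bit 21 → (0x708ea0ab>>21)&0x7ff = 0x384  ←

900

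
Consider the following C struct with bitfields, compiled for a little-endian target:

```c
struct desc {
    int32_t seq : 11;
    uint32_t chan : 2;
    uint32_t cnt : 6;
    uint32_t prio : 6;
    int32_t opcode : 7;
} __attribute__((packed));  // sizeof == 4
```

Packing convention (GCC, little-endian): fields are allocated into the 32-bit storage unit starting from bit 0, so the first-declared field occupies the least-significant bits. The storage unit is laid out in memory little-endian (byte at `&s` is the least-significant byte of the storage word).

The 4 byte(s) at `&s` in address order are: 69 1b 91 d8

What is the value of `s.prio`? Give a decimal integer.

18

[0]=0x69 [1]=0x1b [2]=0x91 [3]=0xd8 (little-endian) → word 0xd8911b69
seq [0+:11] = (word>>0) & 0x7ff = 873
chan [11+:2] = (word>>11) & 0x3 = 3
cnt [13+:6] = (word>>13) & 0x3f = 8
prio [19+:6] = (word>>19) & 0x3f = 18  ←
opcode [25+:7] = (word>>25) & 0x7f = 108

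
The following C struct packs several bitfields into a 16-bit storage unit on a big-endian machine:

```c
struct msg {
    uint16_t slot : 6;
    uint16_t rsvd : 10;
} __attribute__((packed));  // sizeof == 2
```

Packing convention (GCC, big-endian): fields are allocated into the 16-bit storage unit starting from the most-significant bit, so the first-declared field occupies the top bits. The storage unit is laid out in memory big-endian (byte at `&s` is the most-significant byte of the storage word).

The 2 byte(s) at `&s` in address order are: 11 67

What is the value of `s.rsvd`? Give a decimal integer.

[0]=0x11 [1]=0x67 (big-endian) → word 0x1167
slot:6 @ bit 10 → (0x1167>>10)&0x3f = 0x4
rsvd:10 @ bit 0 → (0x1167>>0)&0x3ff = 0x167  ←

359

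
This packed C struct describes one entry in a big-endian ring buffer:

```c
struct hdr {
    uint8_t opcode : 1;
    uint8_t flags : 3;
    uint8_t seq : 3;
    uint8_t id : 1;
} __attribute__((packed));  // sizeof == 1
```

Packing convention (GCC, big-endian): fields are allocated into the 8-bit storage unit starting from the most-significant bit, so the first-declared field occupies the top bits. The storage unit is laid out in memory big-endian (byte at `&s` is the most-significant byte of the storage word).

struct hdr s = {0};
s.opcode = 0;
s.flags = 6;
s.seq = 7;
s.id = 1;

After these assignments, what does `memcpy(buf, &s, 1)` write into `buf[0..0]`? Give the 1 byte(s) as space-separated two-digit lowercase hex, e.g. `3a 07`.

opcode:1 = 0 → 0x0 << 7 → word 0x00
flags:3 = 6 → 0x6 << 4 → word 0x60
seq:3 = 7 → 0x7 << 1 → word 0x6e
id:1 = 1 → 0x1 << 0 → word 0x6f
word = 0x6f → big-endian bytes:
  [0]=0x6f

6f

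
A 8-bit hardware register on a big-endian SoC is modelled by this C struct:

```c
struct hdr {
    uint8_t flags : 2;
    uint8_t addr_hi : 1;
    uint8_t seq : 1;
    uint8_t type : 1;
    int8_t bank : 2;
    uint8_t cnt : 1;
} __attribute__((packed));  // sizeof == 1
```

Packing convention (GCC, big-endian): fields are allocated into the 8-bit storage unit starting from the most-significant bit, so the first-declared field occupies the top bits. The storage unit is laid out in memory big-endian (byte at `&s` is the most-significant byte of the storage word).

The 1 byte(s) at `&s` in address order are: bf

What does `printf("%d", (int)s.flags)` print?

[0]=0xbf (big-endian) → word 0xbf
flags [6+:2] = (word>>6) & 0x3 = 2  ←
addr_hi [5+:1] = (word>>5) & 0x1 = 1
seq [4+:1] = (word>>4) & 0x1 = 1
type [3+:1] = (word>>3) & 0x1 = 1
bank [1+:2] = (word>>1) & 0x3 = 3
cnt [0+:1] = (word>>0) & 0x1 = 1

2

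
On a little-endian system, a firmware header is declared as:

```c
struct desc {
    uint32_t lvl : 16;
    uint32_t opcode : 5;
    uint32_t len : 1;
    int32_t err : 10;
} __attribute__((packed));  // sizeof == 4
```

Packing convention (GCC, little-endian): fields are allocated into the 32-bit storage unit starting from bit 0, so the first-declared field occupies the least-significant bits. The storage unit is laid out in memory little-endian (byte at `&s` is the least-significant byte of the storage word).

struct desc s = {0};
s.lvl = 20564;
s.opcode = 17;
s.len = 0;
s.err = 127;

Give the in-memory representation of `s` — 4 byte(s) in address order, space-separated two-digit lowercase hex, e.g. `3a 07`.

54 50 d1 1f

lvl (16b) val=20564 bits=0x5054 at bit 0: 0x00005054
opcode (5b) val=17 bits=0x11 at bit 16: 0x00115054
len (1b) val=0 bits=0x0 at bit 21: 0x00115054
err (10b) val=127 bits=0x7f at bit 22: 0x1fd15054
word = 0x1fd15054 → little-endian bytes:
  [0]=0x54  [1]=0x50  [2]=0xd1  [3]=0x1f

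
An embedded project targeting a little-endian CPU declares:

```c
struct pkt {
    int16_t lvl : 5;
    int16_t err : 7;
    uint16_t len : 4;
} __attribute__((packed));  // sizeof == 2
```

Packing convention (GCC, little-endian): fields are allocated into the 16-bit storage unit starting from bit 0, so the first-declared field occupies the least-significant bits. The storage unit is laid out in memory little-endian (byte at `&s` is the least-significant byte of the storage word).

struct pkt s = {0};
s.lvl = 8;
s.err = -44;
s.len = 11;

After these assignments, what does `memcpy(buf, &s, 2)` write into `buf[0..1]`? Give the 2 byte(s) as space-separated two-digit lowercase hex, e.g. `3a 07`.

88 ba

[0+:5] lvl=8 & 0x1f = 0x8; word=0x0008
[5+:7] err=-44 & 0x7f = 0x54; word=0x0a88
[12+:4] len=11 & 0xf = 0xb; word=0xba88
word = 0xba88 → little-endian bytes:
  [0]=0x88  [1]=0xba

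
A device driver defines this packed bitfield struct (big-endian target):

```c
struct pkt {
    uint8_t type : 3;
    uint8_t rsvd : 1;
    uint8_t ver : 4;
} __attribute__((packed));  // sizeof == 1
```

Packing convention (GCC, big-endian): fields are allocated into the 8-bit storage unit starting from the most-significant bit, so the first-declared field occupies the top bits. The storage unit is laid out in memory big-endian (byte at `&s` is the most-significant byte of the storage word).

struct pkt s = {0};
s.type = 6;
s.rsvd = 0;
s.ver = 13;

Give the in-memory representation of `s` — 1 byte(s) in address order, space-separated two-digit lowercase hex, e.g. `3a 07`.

cd

type:3 = 6 → 0x6 << 5 → word 0xc0
rsvd:1 = 0 → 0x0 << 4 → word 0xc0
ver:4 = 13 → 0xd << 0 → word 0xcd
word = 0xcd → big-endian bytes:
  [0]=0xcd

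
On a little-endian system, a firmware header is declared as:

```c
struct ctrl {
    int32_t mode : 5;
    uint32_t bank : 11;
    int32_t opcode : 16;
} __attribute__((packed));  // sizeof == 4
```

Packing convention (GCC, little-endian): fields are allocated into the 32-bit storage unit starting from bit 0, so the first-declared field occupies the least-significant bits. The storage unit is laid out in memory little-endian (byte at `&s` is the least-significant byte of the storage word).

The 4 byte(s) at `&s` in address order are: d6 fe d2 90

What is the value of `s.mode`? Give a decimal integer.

-10

[0]=0xd6 [1]=0xfe [2]=0xd2 [3]=0x90 (little-endian) → word 0x90d2fed6
mode:5 @ bit 0 → (0x90d2fed6>>0)&0x1f = 0x16  ←
bank:11 @ bit 5 → (0x90d2fed6>>5)&0x7ff = 0x7f6
opcode:16 @ bit 16 → (0x90d2fed6>>16)&0xffff = 0x90d2
mode signed 5b, MSB=1: 22 - 32 = -10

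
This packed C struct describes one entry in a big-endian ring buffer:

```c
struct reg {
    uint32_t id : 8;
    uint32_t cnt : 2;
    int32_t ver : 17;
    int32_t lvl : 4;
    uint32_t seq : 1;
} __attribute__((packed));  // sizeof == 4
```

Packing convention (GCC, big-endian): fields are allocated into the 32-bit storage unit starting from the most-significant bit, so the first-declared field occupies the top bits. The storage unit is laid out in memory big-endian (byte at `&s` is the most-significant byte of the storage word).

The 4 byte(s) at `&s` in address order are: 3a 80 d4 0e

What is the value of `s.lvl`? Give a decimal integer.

7

[0]=0x3a [1]=0x80 [2]=0xd4 [3]=0x0e (big-endian) → word 0x3a80d40e
id:8 @ bit 24 → (0x3a80d40e>>24)&0xff = 0x3a
cnt:2 @ bit 22 → (0x3a80d40e>>22)&0x3 = 0x2
ver:17 @ bit 5 → (0x3a80d40e>>5)&0x1ffff = 0x6a0
lvl:4 @ bit 1 → (0x3a80d40e>>1)&0xf = 0x7  ←
seq:1 @ bit 0 → (0x3a80d40e>>0)&0x1 = 0x0
lvl signed 4b, MSB=0: value = 7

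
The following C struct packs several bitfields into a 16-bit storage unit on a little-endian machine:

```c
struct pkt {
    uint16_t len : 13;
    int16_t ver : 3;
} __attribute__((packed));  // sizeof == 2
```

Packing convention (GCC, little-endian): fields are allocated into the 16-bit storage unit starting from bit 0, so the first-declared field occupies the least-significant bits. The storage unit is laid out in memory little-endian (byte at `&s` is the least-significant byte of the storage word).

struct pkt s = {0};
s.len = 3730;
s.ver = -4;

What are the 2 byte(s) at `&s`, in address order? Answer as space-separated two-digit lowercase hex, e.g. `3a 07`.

92 8e

len:13 = 3730 → 0xe92 << 0 → word 0x0e92
ver:3 = -4 → 0x4 << 13 → word 0x8e92
word = 0x8e92 → little-endian bytes:
  [0]=0x92  [1]=0x8e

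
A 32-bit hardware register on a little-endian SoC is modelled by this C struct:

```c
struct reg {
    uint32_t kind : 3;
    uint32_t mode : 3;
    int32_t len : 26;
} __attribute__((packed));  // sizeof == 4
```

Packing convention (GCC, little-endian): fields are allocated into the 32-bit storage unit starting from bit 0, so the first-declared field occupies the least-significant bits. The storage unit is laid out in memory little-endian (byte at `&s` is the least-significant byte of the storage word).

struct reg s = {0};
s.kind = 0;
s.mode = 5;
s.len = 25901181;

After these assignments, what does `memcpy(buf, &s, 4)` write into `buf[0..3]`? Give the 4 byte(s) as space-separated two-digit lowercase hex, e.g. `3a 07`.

[0+:3] kind=0 & 0x7 = 0x0; word=0x00000000
[3+:3] mode=5 & 0x7 = 0x5; word=0x00000028
[6+:26] len=25901181 & 0x3ffffff = 0x18b387d; word=0x62ce1f68
word = 0x62ce1f68 → little-endian bytes:
  [0]=0x68  [1]=0x1f  [2]=0xce  [3]=0x62

68 1f ce 62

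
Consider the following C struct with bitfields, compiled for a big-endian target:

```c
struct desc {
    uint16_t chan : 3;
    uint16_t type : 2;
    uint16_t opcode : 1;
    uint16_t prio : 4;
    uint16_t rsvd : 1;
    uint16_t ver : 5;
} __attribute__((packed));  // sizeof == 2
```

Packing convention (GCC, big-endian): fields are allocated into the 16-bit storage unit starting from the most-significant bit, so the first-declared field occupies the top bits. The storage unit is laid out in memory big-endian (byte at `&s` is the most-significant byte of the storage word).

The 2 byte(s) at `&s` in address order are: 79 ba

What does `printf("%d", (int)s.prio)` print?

6

[0]=0x79 [1]=0xba (big-endian) → word 0x79ba
chan [13+:3] = (word>>13) & 0x7 = 3
type [11+:2] = (word>>11) & 0x3 = 3
opcode [10+:1] = (word>>10) & 0x1 = 0
prio [6+:4] = (word>>6) & 0xf = 6  ←
rsvd [5+:1] = (word>>5) & 0x1 = 1
ver [0+:5] = (word>>0) & 0x1f = 26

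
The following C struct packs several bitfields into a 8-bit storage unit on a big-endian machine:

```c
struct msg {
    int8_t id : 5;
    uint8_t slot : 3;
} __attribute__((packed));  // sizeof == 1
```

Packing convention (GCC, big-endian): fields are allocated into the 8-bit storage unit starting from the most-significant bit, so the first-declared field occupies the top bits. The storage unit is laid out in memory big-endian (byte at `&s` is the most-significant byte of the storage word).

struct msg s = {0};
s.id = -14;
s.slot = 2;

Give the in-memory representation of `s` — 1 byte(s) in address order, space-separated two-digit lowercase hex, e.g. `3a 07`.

92

id:5 = -14 → 0x12 << 3 → word 0x90
slot:3 = 2 → 0x2 << 0 → word 0x92
word = 0x92 → big-endian bytes:
  [0]=0x92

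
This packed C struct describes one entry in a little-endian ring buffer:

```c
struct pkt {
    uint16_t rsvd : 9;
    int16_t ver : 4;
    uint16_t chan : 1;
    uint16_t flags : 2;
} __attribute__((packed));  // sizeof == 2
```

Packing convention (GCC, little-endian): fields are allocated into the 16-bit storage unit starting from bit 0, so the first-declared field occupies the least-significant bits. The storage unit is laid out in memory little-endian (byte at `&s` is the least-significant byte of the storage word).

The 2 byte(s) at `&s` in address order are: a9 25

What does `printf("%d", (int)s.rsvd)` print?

425

[0]=0xa9 [1]=0x25 (little-endian) → word 0x25a9
rsvd [0+:9] = (word>>0) & 0x1ff = 425  ←
ver [9+:4] = (word>>9) & 0xf = 2
chan [13+:1] = (word>>13) & 0x1 = 1
flags [14+:2] = (word>>14) & 0x3 = 0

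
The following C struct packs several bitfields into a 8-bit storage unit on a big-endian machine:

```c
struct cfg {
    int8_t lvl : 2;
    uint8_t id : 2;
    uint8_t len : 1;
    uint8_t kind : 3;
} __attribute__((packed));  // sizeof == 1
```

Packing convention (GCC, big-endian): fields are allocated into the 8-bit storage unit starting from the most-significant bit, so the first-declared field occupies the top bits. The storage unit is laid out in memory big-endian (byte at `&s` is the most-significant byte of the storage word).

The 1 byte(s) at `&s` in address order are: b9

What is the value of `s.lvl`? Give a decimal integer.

[0]=0xb9 (big-endian) → word 0xb9
lvl [6+:2] = (word>>6) & 0x3 = 2  ←
id [4+:2] = (word>>4) & 0x3 = 3
len [3+:1] = (word>>3) & 0x1 = 1
kind [0+:3] = (word>>0) & 0x7 = 1
lvl signed 2b, MSB=1: 2 - 4 = -2

-2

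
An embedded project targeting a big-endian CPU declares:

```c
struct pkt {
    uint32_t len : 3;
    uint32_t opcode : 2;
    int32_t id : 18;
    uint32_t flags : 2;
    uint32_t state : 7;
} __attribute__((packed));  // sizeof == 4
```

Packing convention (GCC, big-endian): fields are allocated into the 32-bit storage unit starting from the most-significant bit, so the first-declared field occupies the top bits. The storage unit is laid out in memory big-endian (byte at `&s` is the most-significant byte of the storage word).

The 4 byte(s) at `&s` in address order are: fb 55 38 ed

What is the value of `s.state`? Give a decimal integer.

[0]=0xfb [1]=0x55 [2]=0x38 [3]=0xed (big-endian) → word 0xfb5538ed
len [29+:3] = (word>>29) & 0x7 = 7
opcode [27+:2] = (word>>27) & 0x3 = 3
id [9+:18] = (word>>9) & 0x3ffff = 109212
flags [7+:2] = (word>>7) & 0x3 = 1
state [0+:7] = (word>>0) & 0x7f = 109  ←

109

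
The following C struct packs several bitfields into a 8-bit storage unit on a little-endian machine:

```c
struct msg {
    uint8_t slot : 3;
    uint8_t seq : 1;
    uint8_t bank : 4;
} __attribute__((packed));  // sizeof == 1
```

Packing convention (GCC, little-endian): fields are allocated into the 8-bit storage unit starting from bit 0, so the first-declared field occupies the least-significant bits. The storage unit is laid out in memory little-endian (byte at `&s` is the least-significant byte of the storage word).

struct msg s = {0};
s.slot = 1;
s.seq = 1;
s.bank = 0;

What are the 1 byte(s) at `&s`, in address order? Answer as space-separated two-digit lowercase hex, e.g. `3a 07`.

slot (3b) val=1 bits=0x1 at bit 0: 0x01
seq (1b) val=1 bits=0x1 at bit 3: 0x09
bank (4b) val=0 bits=0x0 at bit 4: 0x09
word = 0x09 → little-endian bytes:
  [0]=0x09

09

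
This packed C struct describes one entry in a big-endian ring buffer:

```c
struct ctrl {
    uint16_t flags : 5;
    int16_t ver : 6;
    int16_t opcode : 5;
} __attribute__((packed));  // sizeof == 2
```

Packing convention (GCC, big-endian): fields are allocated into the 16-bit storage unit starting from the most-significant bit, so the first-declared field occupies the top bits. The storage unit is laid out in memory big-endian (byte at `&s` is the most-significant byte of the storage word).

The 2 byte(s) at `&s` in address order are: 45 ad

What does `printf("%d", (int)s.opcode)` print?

13

[0]=0x45 [1]=0xad (big-endian) → word 0x45ad
flags [11+:5] = (word>>11) & 0x1f = 8
ver [5+:6] = (word>>5) & 0x3f = 45
opcode [0+:5] = (word>>0) & 0x1f = 13  ←
opcode signed 5b, MSB=0: value = 13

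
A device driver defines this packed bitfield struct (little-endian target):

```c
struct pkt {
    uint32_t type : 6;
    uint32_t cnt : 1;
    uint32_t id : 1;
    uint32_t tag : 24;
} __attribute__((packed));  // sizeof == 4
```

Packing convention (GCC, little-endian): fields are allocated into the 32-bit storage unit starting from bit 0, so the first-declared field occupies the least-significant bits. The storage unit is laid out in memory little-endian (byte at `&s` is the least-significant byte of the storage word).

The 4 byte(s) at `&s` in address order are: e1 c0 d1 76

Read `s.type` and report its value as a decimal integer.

[0]=0xe1 [1]=0xc0 [2]=0xd1 [3]=0x76 (little-endian) → word 0x76d1c0e1
type [0+:6] = (word>>0) & 0x3f = 33  ←
cnt [6+:1] = (word>>6) & 0x1 = 1
id [7+:1] = (word>>7) & 0x1 = 1
tag [8+:24] = (word>>8) & 0xffffff = 7786944

33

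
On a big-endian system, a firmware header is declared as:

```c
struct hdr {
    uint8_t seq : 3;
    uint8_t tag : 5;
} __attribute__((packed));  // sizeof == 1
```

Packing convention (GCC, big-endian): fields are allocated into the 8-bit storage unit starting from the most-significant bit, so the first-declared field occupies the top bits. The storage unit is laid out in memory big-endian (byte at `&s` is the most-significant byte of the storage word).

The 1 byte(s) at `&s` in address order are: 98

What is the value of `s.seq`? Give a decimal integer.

[0]=0x98 (big-endian) → word 0x98
seq:3 @ bit 5 → (0x98>>5)&0x7 = 0x4  ←
tag:5 @ bit 0 → (0x98>>0)&0x1f = 0x18

4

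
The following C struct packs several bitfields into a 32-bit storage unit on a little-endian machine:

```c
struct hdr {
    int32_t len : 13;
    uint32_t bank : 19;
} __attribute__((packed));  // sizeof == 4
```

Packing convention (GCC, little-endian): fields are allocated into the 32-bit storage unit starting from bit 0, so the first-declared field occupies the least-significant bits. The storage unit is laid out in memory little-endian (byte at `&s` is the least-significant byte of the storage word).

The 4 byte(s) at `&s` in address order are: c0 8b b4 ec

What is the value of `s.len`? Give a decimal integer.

[0]=0xc0 [1]=0x8b [2]=0xb4 [3]=0xec (little-endian) → word 0xecb48bc0
len [0+:13] = (word>>0) & 0x1fff = 3008  ←
bank [13+:19] = (word>>13) & 0x7ffff = 484772
len signed 13b, MSB=0: value = 3008

3008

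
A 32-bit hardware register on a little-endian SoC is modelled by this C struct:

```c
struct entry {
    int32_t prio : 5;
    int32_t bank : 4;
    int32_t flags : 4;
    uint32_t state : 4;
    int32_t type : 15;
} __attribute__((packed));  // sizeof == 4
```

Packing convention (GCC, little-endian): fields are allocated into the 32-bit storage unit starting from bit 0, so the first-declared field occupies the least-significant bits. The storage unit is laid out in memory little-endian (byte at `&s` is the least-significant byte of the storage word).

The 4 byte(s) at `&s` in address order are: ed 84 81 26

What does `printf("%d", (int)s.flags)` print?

[0]=0xed [1]=0x84 [2]=0x81 [3]=0x26 (little-endian) → word 0x268184ed
prio [0+:5] = (word>>0) & 0x1f = 13
bank [5+:4] = (word>>5) & 0xf = 7
flags [9+:4] = (word>>9) & 0xf = 2  ←
state [13+:4] = (word>>13) & 0xf = 12
type [17+:15] = (word>>17) & 0x7fff = 4928
flags signed 4b, MSB=0: value = 2

2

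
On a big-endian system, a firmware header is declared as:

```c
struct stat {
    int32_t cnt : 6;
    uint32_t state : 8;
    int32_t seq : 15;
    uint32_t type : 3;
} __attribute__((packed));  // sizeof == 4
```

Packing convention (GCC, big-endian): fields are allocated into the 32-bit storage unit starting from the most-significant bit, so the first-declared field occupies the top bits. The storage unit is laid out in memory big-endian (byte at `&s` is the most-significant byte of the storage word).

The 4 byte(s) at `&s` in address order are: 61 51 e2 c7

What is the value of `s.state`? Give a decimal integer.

[0]=0x61 [1]=0x51 [2]=0xe2 [3]=0xc7 (big-endian) → word 0x6151e2c7
cnt [26+:6] = (word>>26) & 0x3f = 24
state [18+:8] = (word>>18) & 0xff = 84  ←
seq [3+:15] = (word>>3) & 0x7fff = 15448
type [0+:3] = (word>>0) & 0x7 = 7

84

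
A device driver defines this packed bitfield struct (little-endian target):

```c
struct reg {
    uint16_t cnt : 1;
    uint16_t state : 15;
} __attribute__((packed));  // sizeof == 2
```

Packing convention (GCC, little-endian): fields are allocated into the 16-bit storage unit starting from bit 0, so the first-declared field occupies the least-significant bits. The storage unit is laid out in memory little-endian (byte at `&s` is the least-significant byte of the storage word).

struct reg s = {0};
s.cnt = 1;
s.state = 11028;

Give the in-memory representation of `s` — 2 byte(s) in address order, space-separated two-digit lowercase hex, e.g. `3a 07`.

cnt (1b) val=1 bits=0x1 at bit 0: 0x0001
state (15b) val=11028 bits=0x2b14 at bit 1: 0x5629
word = 0x5629 → little-endian bytes:
  [0]=0x29  [1]=0x56

29 56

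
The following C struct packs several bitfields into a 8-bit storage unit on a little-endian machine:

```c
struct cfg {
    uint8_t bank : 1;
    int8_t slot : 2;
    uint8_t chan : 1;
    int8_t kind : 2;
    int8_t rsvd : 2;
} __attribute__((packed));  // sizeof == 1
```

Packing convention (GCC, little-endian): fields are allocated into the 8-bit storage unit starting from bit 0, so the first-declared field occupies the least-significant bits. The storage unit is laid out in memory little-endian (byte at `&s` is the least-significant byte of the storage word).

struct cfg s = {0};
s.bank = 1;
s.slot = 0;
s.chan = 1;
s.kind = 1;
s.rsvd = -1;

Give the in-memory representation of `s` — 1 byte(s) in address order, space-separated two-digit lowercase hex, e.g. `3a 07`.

[0+:1] bank=1 & 0x1 = 0x1; word=0x01
[1+:2] slot=0 & 0x3 = 0x0; word=0x01
[3+:1] chan=1 & 0x1 = 0x1; word=0x09
[4+:2] kind=1 & 0x3 = 0x1; word=0x19
[6+:2] rsvd=-1 & 0x3 = 0x3; word=0xd9
word = 0xd9 → little-endian bytes:
  [0]=0xd9

d9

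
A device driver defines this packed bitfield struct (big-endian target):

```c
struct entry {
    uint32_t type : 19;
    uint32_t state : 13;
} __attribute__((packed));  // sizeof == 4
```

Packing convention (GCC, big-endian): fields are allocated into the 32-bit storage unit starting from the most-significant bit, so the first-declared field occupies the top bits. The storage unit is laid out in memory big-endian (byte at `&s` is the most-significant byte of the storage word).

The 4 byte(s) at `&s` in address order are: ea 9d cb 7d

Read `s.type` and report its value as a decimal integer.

480494

[0]=0xea [1]=0x9d [2]=0xcb [3]=0x7d (big-endian) → word 0xea9dcb7d
type:19 @ bit 13 → (0xea9dcb7d>>13)&0x7ffff = 0x754ee  ←
state:13 @ bit 0 → (0xea9dcb7d>>0)&0x1fff = 0xb7d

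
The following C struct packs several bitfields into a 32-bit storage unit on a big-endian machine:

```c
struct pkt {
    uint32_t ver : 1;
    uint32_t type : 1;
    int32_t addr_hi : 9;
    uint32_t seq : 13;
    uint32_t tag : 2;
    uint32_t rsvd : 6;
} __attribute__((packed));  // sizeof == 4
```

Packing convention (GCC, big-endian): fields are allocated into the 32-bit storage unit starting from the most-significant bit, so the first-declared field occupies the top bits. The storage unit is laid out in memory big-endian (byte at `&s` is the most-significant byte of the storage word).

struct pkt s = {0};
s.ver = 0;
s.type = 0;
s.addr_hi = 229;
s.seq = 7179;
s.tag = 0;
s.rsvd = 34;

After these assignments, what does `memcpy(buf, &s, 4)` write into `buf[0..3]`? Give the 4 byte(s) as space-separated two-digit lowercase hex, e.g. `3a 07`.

1c bc 0b 22

[31+:1] ver=0 & 0x1 = 0x0; word=0x00000000
[30+:1] type=0 & 0x1 = 0x0; word=0x00000000
[21+:9] addr_hi=229 & 0x1ff = 0xe5; word=0x1ca00000
[8+:13] seq=7179 & 0x1fff = 0x1c0b; word=0x1cbc0b00
[6+:2] tag=0 & 0x3 = 0x0; word=0x1cbc0b00
[0+:6] rsvd=34 & 0x3f = 0x22; word=0x1cbc0b22
word = 0x1cbc0b22 → big-endian bytes:
  [0]=0x1c  [1]=0xbc  [2]=0x0b  [3]=0x22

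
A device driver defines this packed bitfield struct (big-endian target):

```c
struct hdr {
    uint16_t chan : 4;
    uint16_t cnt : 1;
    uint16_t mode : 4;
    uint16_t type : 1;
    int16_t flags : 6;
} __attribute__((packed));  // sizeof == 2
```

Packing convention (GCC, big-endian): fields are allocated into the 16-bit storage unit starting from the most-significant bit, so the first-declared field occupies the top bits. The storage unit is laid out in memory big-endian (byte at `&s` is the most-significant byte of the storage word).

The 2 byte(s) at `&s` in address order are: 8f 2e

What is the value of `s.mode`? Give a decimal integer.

[0]=0x8f [1]=0x2e (big-endian) → word 0x8f2e
chan:4 @ bit 12 → (0x8f2e>>12)&0xf = 0x8
cnt:1 @ bit 11 → (0x8f2e>>11)&0x1 = 0x1
mode:4 @ bit 7 → (0x8f2e>>7)&0xf = 0xe  ←
type:1 @ bit 6 → (0x8f2e>>6)&0x1 = 0x0
flags:6 @ bit 0 → (0x8f2e>>0)&0x3f = 0x2e

14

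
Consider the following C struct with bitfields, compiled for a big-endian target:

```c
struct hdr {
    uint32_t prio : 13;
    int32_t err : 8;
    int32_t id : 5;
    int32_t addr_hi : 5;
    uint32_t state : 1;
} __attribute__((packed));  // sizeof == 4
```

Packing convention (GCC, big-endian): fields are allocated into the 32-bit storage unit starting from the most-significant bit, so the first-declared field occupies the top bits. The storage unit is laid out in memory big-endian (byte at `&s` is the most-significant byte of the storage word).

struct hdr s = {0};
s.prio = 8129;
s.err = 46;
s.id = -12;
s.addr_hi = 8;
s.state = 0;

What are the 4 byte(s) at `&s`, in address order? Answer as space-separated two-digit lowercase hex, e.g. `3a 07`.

prio:13 = 8129 → 0x1fc1 << 19 → word 0xfe080000
err:8 = 46 → 0x2e << 11 → word 0xfe097000
id:5 = -12 → 0x14 << 6 → word 0xfe097500
addr_hi:5 = 8 → 0x8 << 1 → word 0xfe097510
state:1 = 0 → 0x0 << 0 → word 0xfe097510
word = 0xfe097510 → big-endian bytes:
  [0]=0xfe  [1]=0x09  [2]=0x75  [3]=0x10

fe 09 75 10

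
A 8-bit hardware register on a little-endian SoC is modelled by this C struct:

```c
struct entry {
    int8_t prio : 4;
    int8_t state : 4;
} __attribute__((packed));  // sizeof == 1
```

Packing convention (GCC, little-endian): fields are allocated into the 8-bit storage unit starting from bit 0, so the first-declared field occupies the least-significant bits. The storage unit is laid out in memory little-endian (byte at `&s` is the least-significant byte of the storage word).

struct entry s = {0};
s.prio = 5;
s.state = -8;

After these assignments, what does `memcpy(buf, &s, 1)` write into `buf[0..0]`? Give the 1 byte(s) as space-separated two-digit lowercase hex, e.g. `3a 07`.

85

[0+:4] prio=5 & 0xf = 0x5; word=0x05
[4+:4] state=-8 & 0xf = 0x8; word=0x85
word = 0x85 → little-endian bytes:
  [0]=0x85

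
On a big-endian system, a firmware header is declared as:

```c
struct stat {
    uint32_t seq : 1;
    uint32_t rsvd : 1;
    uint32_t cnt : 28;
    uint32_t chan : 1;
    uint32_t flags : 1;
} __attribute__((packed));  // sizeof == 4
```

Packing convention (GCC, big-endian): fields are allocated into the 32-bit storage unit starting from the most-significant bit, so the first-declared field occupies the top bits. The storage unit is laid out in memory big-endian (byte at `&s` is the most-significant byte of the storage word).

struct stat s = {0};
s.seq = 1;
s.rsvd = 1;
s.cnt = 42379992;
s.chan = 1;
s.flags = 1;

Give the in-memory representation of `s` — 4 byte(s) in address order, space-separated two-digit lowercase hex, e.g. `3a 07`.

ca 1a ab 63

seq (1b) val=1 bits=0x1 at bit 31: 0x80000000
rsvd (1b) val=1 bits=0x1 at bit 30: 0xc0000000
cnt (28b) val=42379992 bits=0x286aad8 at bit 2: 0xca1aab60
chan (1b) val=1 bits=0x1 at bit 1: 0xca1aab62
flags (1b) val=1 bits=0x1 at bit 0: 0xca1aab63
word = 0xca1aab63 → big-endian bytes:
  [0]=0xca  [1]=0x1a  [2]=0xab  [3]=0x63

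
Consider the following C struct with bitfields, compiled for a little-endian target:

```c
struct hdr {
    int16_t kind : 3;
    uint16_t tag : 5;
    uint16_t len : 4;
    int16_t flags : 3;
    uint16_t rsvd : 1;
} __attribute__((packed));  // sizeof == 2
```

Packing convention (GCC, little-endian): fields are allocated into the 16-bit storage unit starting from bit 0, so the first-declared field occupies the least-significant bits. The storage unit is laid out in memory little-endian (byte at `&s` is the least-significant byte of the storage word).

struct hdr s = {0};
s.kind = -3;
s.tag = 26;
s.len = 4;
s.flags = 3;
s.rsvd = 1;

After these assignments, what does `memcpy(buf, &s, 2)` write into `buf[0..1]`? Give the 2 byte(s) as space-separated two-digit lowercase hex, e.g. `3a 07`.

[0+:3] kind=-3 & 0x7 = 0x5; word=0x0005
[3+:5] tag=26 & 0x1f = 0x1a; word=0x00d5
[8+:4] len=4 & 0xf = 0x4; word=0x04d5
[12+:3] flags=3 & 0x7 = 0x3; word=0x34d5
[15+:1] rsvd=1 & 0x1 = 0x1; word=0xb4d5
word = 0xb4d5 → little-endian bytes:
  [0]=0xd5  [1]=0xb4

d5 b4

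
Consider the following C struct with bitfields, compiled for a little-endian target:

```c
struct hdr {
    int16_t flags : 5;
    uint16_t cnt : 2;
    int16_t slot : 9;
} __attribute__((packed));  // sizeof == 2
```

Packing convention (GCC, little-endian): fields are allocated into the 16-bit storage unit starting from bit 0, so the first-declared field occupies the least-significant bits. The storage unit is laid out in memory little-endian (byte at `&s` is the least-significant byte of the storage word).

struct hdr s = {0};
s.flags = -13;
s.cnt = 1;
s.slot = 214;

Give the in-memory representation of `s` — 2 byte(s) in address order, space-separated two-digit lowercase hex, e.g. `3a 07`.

33 6b

[0+:5] flags=-13 & 0x1f = 0x13; word=0x0013
[5+:2] cnt=1 & 0x3 = 0x1; word=0x0033
[7+:9] slot=214 & 0x1ff = 0xd6; word=0x6b33
word = 0x6b33 → little-endian bytes:
  [0]=0x33  [1]=0x6b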